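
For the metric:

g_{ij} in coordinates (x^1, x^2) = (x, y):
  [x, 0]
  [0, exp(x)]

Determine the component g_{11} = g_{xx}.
With x^1 = x, x^2 = y, g_{11} = g_{xx} is the row-1, column-1 entry of the matrix.
g_{11} = x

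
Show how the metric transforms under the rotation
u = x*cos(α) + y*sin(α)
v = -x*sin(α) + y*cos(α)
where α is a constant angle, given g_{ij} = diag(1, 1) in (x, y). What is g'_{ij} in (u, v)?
Invert the transformation: x = u*cos(α) - v*sin(α), y = u*sin(α) + v*cos(α)
g'_{ij} = (∂x^k/∂x'^i)(∂x^l/∂x'^j) g_{kl}; with g_{kl} = δ_{kl} this is Σ_k (∂x^k/∂x'^i)(∂x^k/∂x'^j).
Jacobian: ∂x/∂u = cos(α), ∂x/∂v = -sin(α), ∂y/∂u = sin(α), ∂y/∂v = cos(α)
g'_{uu} = (cos(α))(cos(α)) + (sin(α))(sin(α)) = 1
g'_{uv} = (cos(α))(-sin(α)) + (sin(α))(cos(α)) = 0
g'_{vv} = (-sin(α))(-sin(α)) + (cos(α))(cos(α)) = 1
g'_{ij} = diag(1, 1)
The Euclidean metric is invariant under rotations.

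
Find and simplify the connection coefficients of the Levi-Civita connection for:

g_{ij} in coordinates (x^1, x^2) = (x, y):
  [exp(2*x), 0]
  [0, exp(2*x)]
Using Γ^k_{ij} = (1/2) g^{km} (∂_i g_{mj} + ∂_j g_{mi} - ∂_m g_{ij}); the metric is diagonal, so only the m = k term contributes.
Non-zero symbols (using the symmetry Γ^k_{ij} = Γ^k_{ji}):
Γ^x_{x x} = (1/2) g^{xx} (∂_x g_{xx} + ∂_x g_{xx} - ∂_x g_{xx}) = (1/2)(exp(-2*x))((2*exp(2*x)) + (2*exp(2*x)) - (2*exp(2*x))) = 1
Γ^x_{y y} = (1/2) g^{xx} (∂_y g_{xy} + ∂_y g_{xy} - ∂_x g_{yy}) = (1/2)(exp(-2*x))((0) + (0) - (2*exp(2*x))) = -1
Γ^y_{x y} = (1/2) g^{yy} (∂_x g_{yy} + ∂_y g_{yx} - ∂_y g_{xy}) = (1/2)(exp(-2*x))((2*exp(2*x)) + (0) - (0)) = 1
All other Christoffel symbols are zero.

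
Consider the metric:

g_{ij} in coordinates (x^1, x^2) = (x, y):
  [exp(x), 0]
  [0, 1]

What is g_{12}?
With x^1 = x, x^2 = y, g_{12} = g_{xy} is the row-1, column-2 entry of the matrix.
g_{12} = 0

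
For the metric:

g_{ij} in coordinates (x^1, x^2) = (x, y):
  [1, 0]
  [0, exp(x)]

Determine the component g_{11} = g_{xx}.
With x^1 = x, x^2 = y, g_{11} = g_{xx} is the row-1, column-1 entry of the matrix.
g_{11} = 1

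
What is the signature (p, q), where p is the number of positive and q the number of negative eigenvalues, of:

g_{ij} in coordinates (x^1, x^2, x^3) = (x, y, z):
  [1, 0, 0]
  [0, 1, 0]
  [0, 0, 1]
The metric is diagonal, so its eigenvalues are the diagonal entries: 1, 1, 1 (at a generic point, where coordinate-dependent entries are positive).
3 positive, 0 negative.
(3, 0) - Riemannian (positive definite)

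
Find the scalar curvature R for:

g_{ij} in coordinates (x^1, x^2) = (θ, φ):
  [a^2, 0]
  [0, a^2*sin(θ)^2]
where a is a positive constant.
Non-zero Christoffel symbols (Γ^k_{ij} = Γ^k_{ji}):
Γ^θ_{φ φ} = -sin(2*θ)/2
Γ^φ_{θ φ} = 1/tan(θ)
Ricci tensor (R_{ij} = R^k_{ikj}): R_{θθ} = 1, R_{θφ} = 0, R_{φφ} = sin(θ)^2
Inverse metric: g^{θθ} = 1/a^2, g^{φφ} = 1/(a^2*sin(θ)^2)
R = g^{ij} R_{ij} = (1/a^2)(1) + (1/(a^2*sin(θ)^2))(sin(θ)^2) = 2/a^2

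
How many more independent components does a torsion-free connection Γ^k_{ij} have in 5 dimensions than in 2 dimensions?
Independent components in n dimensions: n × n(n+1)/2 = n^2(n+1)/2.
5D: 5 × 15 = 75
2D: 2 × 3 = 6
Difference = 75 - 6 = 69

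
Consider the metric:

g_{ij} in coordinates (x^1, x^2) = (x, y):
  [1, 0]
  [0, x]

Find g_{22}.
With x^1 = x, x^2 = y, g_{22} = g_{yy} is the row-2, column-2 entry of the matrix.
g_{22} = x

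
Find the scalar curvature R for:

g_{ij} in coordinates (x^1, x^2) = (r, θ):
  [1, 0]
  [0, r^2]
Non-zero Christoffel symbols (Γ^k_{ij} = Γ^k_{ji}):
Γ^r_{θ θ} = -r
Γ^θ_{r θ} = 1/r
Ricci tensor (R_{ij} = R^k_{ikj}): R_{rr} = 0, R_{rθ} = 0, R_{θθ} = 0
Inverse metric: g^{rr} = 1, g^{θθ} = 1/r^2
R = g^{ij} R_{ij} = (1)(0) + (1/r^2)(0) = 0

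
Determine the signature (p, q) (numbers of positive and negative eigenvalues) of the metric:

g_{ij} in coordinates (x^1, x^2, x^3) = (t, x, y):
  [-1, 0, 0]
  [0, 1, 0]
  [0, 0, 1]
The metric is diagonal, so its eigenvalues are the diagonal entries: -1, 1, 1 (at a generic point, where coordinate-dependent entries are positive).
2 positive, 1 negative.
(2, 1) - Lorentzian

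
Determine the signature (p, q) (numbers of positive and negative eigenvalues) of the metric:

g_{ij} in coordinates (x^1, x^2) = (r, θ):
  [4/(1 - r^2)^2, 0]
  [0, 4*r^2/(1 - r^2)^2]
The metric is diagonal, so its eigenvalues are the diagonal entries: 4/(1 - r^2)^2, 4*r^2/(1 - r^2)^2 (at a generic point, where coordinate-dependent entries are positive).
2 positive, 0 negative.
(2, 0) - Riemannian (positive definite)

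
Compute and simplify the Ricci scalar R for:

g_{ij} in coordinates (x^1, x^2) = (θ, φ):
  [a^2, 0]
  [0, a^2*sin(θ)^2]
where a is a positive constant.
Non-zero Christoffel symbols (Γ^k_{ij} = Γ^k_{ji}):
Γ^θ_{φ φ} = -sin(2*θ)/2
Γ^φ_{θ φ} = 1/tan(θ)
Ricci tensor (R_{ij} = R^k_{ikj}): R_{θθ} = 1, R_{θφ} = 0, R_{φφ} = sin(θ)^2
Inverse metric: g^{θθ} = 1/a^2, g^{φφ} = 1/(a^2*sin(θ)^2)
R = g^{ij} R_{ij} = (1/a^2)(1) + (1/(a^2*sin(θ)^2))(sin(θ)^2) = 2/a^2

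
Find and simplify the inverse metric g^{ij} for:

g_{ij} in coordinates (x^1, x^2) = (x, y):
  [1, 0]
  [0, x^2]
The metric is diagonal, so g^{ij} is diagonal with entries 1/g_{ii}: diag(1, 1/(x^2)).
g^{ij}:
  [1, 0]
  [0, 1/x^2]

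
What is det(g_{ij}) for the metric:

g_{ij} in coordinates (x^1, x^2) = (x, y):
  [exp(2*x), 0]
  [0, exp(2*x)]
For a 2×2 metric: det(g) = g_{11}·g_{22} - g_{12}·g_{21}
= (exp(2*x))·(exp(2*x)) - (0)·(0)
= exp(4*x) - 0
det(g) = exp(4*x)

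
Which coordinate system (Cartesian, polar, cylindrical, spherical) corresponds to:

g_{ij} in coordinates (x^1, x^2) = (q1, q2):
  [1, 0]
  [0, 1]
All components are constant and the metric is the identity, i.e. orthonormal rectilinear coordinates.
Cartesian (2D) coordinates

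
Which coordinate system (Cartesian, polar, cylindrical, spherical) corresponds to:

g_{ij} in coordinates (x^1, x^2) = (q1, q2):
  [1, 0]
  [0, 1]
All components are constant and the metric is the identity, i.e. orthonormal rectilinear coordinates.
Cartesian (2D) coordinates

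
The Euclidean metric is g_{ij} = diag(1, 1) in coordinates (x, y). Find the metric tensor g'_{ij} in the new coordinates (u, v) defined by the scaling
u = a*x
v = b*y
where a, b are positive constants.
Invert the transformation: x = u/a, y = v/b
g'_{ij} = (∂x^k/∂x'^i)(∂x^l/∂x'^j) g_{kl}; with g_{kl} = δ_{kl} this is Σ_k (∂x^k/∂x'^i)(∂x^k/∂x'^j).
Jacobian: ∂x/∂u = 1/a, ∂x/∂v = 0, ∂y/∂u = 0, ∂y/∂v = 1/b
g'_{uu} = (1/a)(1/a) + (0)(0) = 1/a^2
g'_{uv} = (1/a)(0) + (0)(1/b) = 0
g'_{vv} = (0)(0) + (1/b)(1/b) = 1/b^2
g'_{ij} = diag(1/a^2, 1/b^2)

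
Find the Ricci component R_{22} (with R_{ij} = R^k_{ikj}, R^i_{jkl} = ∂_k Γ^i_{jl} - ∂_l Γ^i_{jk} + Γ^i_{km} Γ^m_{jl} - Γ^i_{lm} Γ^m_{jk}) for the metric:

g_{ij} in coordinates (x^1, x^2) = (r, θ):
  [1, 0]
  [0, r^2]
Non-zero Christoffel symbols (Γ^k_{ij} = Γ^k_{ji}):
Γ^r_{θ θ} = -r
Γ^θ_{r θ} = 1/r
R^r_{θ r θ} = ∂_r Γ^r_{θ θ} - ∂_θ Γ^r_{θ r} + Γ^r_{r m} Γ^m_{θ θ} - Γ^r_{θ m} Γ^m_{θ r}
  = (-1) - (0) + (0) - (-1) = 0
R^θ_{θ θ θ} = 0 (a repeated index in an antisymmetric pair)
R_{θθ} = R^r_{θ r θ} + R^θ_{θ θ θ} = (0) + (0) = 0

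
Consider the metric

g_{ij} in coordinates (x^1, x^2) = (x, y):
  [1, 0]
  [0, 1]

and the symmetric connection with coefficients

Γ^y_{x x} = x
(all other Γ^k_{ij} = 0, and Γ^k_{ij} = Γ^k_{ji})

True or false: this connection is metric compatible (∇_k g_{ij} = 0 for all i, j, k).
Using ∇_k g_{ij} = ∂_k g_{ij} - Γ^m_{ki} g_{mj} - Γ^m_{kj} g_{im}:
∇_x g_{xy} = (0) - (x) - (0) = -x ≠ 0
So the connection is not metric compatible (it is not the Levi-Civita connection).
False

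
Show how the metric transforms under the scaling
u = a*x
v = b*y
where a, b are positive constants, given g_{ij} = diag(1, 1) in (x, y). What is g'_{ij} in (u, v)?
Invert the transformation: x = u/a, y = v/b
g'_{ij} = (∂x^k/∂x'^i)(∂x^l/∂x'^j) g_{kl}; with g_{kl} = δ_{kl} this is Σ_k (∂x^k/∂x'^i)(∂x^k/∂x'^j).
Jacobian: ∂x/∂u = 1/a, ∂x/∂v = 0, ∂y/∂u = 0, ∂y/∂v = 1/b
g'_{uu} = (1/a)(1/a) + (0)(0) = 1/a^2
g'_{uv} = (1/a)(0) + (0)(1/b) = 0
g'_{vv} = (0)(0) + (1/b)(1/b) = 1/b^2
g'_{ij} = diag(1/a^2, 1/b^2)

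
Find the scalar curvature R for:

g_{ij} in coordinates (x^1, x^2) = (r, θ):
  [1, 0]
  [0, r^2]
Non-zero Christoffel symbols (Γ^k_{ij} = Γ^k_{ji}):
Γ^r_{θ θ} = -r
Γ^θ_{r θ} = 1/r
Ricci tensor (R_{ij} = R^k_{ikj}): R_{rr} = 0, R_{rθ} = 0, R_{θθ} = 0
Inverse metric: g^{rr} = 1, g^{θθ} = 1/r^2
R = g^{ij} R_{ij} = (1)(0) + (1/r^2)(0) = 0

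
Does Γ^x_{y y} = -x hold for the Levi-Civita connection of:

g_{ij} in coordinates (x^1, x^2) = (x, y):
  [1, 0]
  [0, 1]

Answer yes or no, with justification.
Γ^x_{y y} = (1/2) g^{xx} (∂_y g_{xy} + ∂_y g_{xy} - ∂_x g_{yy}) = (1/2)(1)((0) + (0) - (0)) = 0
This differs from the proposed value -x.
No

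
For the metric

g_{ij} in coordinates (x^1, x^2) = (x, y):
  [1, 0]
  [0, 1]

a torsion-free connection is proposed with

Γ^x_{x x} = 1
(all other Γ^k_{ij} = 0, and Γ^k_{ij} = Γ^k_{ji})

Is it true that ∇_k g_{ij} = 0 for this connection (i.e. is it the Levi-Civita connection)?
Using ∇_k g_{ij} = ∂_k g_{ij} - Γ^m_{ki} g_{mj} - Γ^m_{kj} g_{im}:
∇_x g_{xx} = (0) - (1) - (1) = -2 ≠ 0
So the connection is not metric compatible (it is not the Levi-Civita connection).
No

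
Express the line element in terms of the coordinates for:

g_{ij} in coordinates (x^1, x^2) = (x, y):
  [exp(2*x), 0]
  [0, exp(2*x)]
ds^2 = g_{ij} dx^i dx^j; only the non-zero components contribute.
ds^2 = exp(2*x) dx^2 + exp(2*x) dy^2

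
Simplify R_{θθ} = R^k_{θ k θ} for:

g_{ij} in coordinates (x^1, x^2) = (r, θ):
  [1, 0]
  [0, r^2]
Non-zero Christoffel symbols (Γ^k_{ij} = Γ^k_{ji}):
Γ^r_{θ θ} = -r
Γ^θ_{r θ} = 1/r
R^r_{θ r θ} = ∂_r Γ^r_{θ θ} - ∂_θ Γ^r_{θ r} + Γ^r_{r m} Γ^m_{θ θ} - Γ^r_{θ m} Γ^m_{θ r}
  = (-1) - (0) + (0) - (-1) = 0
R^θ_{θ θ θ} = 0 (a repeated index in an antisymmetric pair)
R_{θθ} = R^r_{θ r θ} + R^θ_{θ θ θ} = (0) + (0) = 0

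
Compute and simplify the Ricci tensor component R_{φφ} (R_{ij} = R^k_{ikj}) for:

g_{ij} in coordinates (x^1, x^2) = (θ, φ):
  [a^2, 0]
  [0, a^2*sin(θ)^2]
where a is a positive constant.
Non-zero Christoffel symbols (Γ^k_{ij} = Γ^k_{ji}):
Γ^θ_{φ φ} = -sin(2*θ)/2
Γ^φ_{θ φ} = 1/tan(θ)
R^θ_{φ θ φ} = ∂_θ Γ^θ_{φ φ} - ∂_φ Γ^θ_{φ θ} + Γ^θ_{θ m} Γ^m_{φ φ} - Γ^θ_{φ m} Γ^m_{φ θ}
  = (-cos(2*θ)) - (0) + (0) - (-cos(θ)^2) = sin(θ)^2
R^φ_{φ φ φ} = 0 (a repeated index in an antisymmetric pair)
R_{φφ} = R^θ_{φ θ φ} + R^φ_{φ φ φ} = (sin(θ)^2) + (0) = sin(θ)^2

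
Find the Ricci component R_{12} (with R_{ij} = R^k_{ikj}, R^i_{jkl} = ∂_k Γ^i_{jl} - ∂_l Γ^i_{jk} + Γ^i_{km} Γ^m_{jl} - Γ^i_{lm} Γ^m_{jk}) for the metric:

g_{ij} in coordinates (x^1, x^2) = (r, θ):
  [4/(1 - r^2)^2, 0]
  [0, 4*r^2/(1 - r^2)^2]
Non-zero Christoffel symbols (Γ^k_{ij} = Γ^k_{ji}):
Γ^r_{r r} = 2*r/(1 - r^2)
Γ^r_{θ θ} = (r^3 + r)/(r^2 - 1)
Γ^θ_{r θ} = (-r^2 - 1)/(r^3 - r)
R^r_{r r θ} = 0 (a repeated index in an antisymmetric pair)
R^θ_{r θ θ} = 0 (a repeated index in an antisymmetric pair)
R_{rθ} = R^r_{r r θ} + R^θ_{r θ θ} = (0) + (0) = 0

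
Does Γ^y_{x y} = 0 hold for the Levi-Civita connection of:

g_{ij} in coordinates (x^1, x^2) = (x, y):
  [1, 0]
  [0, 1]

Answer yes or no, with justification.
Γ^y_{x y} = (1/2) g^{yy} (∂_x g_{yy} + ∂_y g_{yx} - ∂_y g_{xy}) = (1/2)(1)((0) + (0) - (0)) = 0
This equals the proposed value 0.
Yes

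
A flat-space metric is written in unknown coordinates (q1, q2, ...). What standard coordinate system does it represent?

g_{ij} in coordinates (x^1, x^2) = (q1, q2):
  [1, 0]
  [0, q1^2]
The line element ds^2 = dq1^2 + q1^2 dq2^2 is dr^2 + r^2 dθ^2 with q1 = r, q2 = θ.
polar coordinates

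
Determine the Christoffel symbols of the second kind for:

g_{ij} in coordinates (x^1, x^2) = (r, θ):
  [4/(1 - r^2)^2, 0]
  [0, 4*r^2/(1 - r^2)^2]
Using Γ^k_{ij} = (1/2) g^{km} (∂_i g_{mj} + ∂_j g_{mi} - ∂_m g_{ij}); the metric is diagonal, so only the m = k term contributes.
Non-zero symbols (using the symmetry Γ^k_{ij} = Γ^k_{ji}):
Γ^r_{r r} = (1/2) g^{rr} (∂_r g_{rr} + ∂_r g_{rr} - ∂_r g_{rr}) = (1/2)((1 - r^2)^2/4)((16*r/(1 - r^2)^3) + (16*r/(1 - r^2)^3) - (16*r/(1 - r^2)^3)) = 2*r/(1 - r^2)
Γ^r_{θ θ} = (1/2) g^{rr} (∂_θ g_{rθ} + ∂_θ g_{rθ} - ∂_r g_{θθ}) = (1/2)((1 - r^2)^2/4)((0) + (0) - (-8*(r^3 + r)/(r^2 - 1)^3)) = (r^3 + r)/(r^2 - 1)
Γ^θ_{r θ} = (1/2) g^{θθ} (∂_r g_{θθ} + ∂_θ g_{θr} - ∂_θ g_{rθ}) = (1/2)((1 - r^2)^2/(4*r^2))((-8*(r^3 + r)/(r^2 - 1)^3) + (0) - (0)) = (-r^2 - 1)/(r^3 - r)
All other Christoffel symbols are zero.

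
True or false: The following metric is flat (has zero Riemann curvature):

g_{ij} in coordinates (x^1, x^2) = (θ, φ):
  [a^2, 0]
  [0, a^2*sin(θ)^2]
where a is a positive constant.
Non-zero Christoffel symbols:
Γ^θ_{φ φ} = -sin(2*θ)/2
Γ^φ_{θ φ} = 1/tan(θ)
Ricci tensor: R_{θθ} = 1, R_{θφ} = 0, R_{φφ} = sin(θ)^2
The Ricci tensor is non-zero, so the Riemann tensor is non-zero: not flat.
False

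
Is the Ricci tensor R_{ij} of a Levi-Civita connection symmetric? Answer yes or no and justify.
R_{ij} = R^k_{ikj}; the pair symmetry R_{kilj} = R_{ljki} gives R_{ij} = R_{ji}.
Yes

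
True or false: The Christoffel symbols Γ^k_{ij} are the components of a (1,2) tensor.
Under a change of coordinates Γ picks up an inhomogeneous term ∂²x/∂x'∂x'; e.g. Γ = 0 in Cartesian coordinates but Γ^r_{θθ} = -r in polar coordinates on the same flat plane.
False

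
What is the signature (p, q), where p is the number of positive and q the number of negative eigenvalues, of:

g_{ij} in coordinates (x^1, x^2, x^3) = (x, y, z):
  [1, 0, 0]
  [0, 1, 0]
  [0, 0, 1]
The metric is diagonal, so its eigenvalues are the diagonal entries: 1, 1, 1 (at a generic point, where coordinate-dependent entries are positive).
3 positive, 0 negative.
(3, 0) - Riemannian (positive definite)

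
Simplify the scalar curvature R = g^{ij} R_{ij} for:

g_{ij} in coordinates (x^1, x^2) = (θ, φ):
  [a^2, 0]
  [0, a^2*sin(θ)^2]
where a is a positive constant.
Non-zero Christoffel symbols (Γ^k_{ij} = Γ^k_{ji}):
Γ^θ_{φ φ} = -sin(2*θ)/2
Γ^φ_{θ φ} = 1/tan(θ)
Ricci tensor (R_{ij} = R^k_{ikj}): R_{θθ} = 1, R_{θφ} = 0, R_{φφ} = sin(θ)^2
Inverse metric: g^{θθ} = 1/a^2, g^{φφ} = 1/(a^2*sin(θ)^2)
R = g^{ij} R_{ij} = (1/a^2)(1) + (1/(a^2*sin(θ)^2))(sin(θ)^2) = 2/a^2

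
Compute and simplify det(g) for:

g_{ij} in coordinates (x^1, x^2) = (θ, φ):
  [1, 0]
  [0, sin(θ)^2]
For a 2×2 metric: det(g) = g_{11}·g_{22} - g_{12}·g_{21}
= (1)·(sin(θ)^2) - (0)·(0)
= sin(θ)^2 - 0
det(g) = sin(θ)^2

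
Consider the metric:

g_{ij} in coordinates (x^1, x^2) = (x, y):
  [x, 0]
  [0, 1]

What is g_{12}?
With x^1 = x, x^2 = y, g_{12} = g_{xy} is the row-1, column-2 entry of the matrix.
g_{12} = 0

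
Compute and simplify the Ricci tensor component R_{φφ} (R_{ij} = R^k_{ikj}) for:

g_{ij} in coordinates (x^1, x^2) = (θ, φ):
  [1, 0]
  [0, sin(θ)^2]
Non-zero Christoffel symbols (Γ^k_{ij} = Γ^k_{ji}):
Γ^θ_{φ φ} = -sin(2*θ)/2
Γ^φ_{θ φ} = 1/tan(θ)
R^θ_{φ θ φ} = ∂_θ Γ^θ_{φ φ} - ∂_φ Γ^θ_{φ θ} + Γ^θ_{θ m} Γ^m_{φ φ} - Γ^θ_{φ m} Γ^m_{φ θ}
  = (-cos(2*θ)) - (0) + (0) - (-cos(θ)^2) = sin(θ)^2
R^φ_{φ φ φ} = 0 (a repeated index in an antisymmetric pair)
R_{φφ} = R^θ_{φ θ φ} + R^φ_{φ φ φ} = (sin(θ)^2) + (0) = sin(θ)^2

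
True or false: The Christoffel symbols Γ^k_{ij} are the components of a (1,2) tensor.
Under a change of coordinates Γ picks up an inhomogeneous term ∂²x/∂x'∂x'; e.g. Γ = 0 in Cartesian coordinates but Γ^r_{θθ} = -r in polar coordinates on the same flat plane.
False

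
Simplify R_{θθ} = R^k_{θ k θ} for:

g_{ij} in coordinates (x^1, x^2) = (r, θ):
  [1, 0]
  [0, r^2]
Non-zero Christoffel symbols (Γ^k_{ij} = Γ^k_{ji}):
Γ^r_{θ θ} = -r
Γ^θ_{r θ} = 1/r
R^r_{θ r θ} = ∂_r Γ^r_{θ θ} - ∂_θ Γ^r_{θ r} + Γ^r_{r m} Γ^m_{θ θ} - Γ^r_{θ m} Γ^m_{θ r}
  = (-1) - (0) + (0) - (-1) = 0
R^θ_{θ θ θ} = 0 (a repeated index in an antisymmetric pair)
R_{θθ} = R^r_{θ r θ} + R^θ_{θ θ θ} = (0) + (0) = 0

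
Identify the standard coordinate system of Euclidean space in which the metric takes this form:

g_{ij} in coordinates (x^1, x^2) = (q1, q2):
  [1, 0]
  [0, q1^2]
The line element ds^2 = dq1^2 + q1^2 dq2^2 is dr^2 + r^2 dθ^2 with q1 = r, q2 = θ.
polar coordinates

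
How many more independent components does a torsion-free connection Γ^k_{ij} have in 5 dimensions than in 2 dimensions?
Independent components in n dimensions: n × n(n+1)/2 = n^2(n+1)/2.
5D: 5 × 15 = 75
2D: 2 × 3 = 6
Difference = 75 - 6 = 69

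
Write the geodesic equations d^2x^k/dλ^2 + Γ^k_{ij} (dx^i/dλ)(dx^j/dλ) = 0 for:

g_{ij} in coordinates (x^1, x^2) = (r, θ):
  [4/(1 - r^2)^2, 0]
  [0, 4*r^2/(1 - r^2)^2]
Geodesic equation: d^2x^k/dλ^2 + Γ^k_{ij} (dx^i/dλ)(dx^j/dλ) = 0.
Non-zero Christoffel symbols:
Γ^r_{r r} = 2*r/(1 - r^2)
Γ^r_{θ θ} = (r^3 + r)/(r^2 - 1)
Γ^θ_{r θ} = (-r^2 - 1)/(r^3 - r)
Substituting (the symmetric pair Γ^k_{ij}, Γ^k_{ji} combines into a factor 2):
d^2r/dλ^2 + (2*r/(1 - r^2)) (dr/dλ)^2 + ((r^3 + r)/(r^2 - 1)) (dθ/dλ)^2 = 0
d^2θ/dλ^2 + ((-2*r^2 - 2)/(r^3 - r)) (dr/dλ)(dθ/dλ) = 0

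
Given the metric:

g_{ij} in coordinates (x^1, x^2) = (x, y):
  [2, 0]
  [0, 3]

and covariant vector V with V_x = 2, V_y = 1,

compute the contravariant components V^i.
Inverse metric (diagonal): g^{xx} = 1/2, g^{yy} = 1/3
V^i = g^{ij} V_j:
V^x = (1/2)(2) + (0)(1) = 1
V^y = (0)(2) + (1/3)(1) = 1/3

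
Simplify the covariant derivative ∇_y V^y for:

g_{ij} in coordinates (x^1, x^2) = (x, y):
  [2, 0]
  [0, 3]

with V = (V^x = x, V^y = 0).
All Christoffel symbols are zero.
∇_y V^y = ∂_y V^y + Γ^y_{y j} V^j
  = (0) + (0)(x) + (0)(0)
  = 0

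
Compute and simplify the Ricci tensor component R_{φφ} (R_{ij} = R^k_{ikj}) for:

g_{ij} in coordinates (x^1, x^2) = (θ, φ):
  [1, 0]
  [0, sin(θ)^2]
Non-zero Christoffel symbols (Γ^k_{ij} = Γ^k_{ji}):
Γ^θ_{φ φ} = -sin(2*θ)/2
Γ^φ_{θ φ} = 1/tan(θ)
R^θ_{φ θ φ} = ∂_θ Γ^θ_{φ φ} - ∂_φ Γ^θ_{φ θ} + Γ^θ_{θ m} Γ^m_{φ φ} - Γ^θ_{φ m} Γ^m_{φ θ}
  = (-cos(2*θ)) - (0) + (0) - (-cos(θ)^2) = sin(θ)^2
R^φ_{φ φ φ} = 0 (a repeated index in an antisymmetric pair)
R_{φφ} = R^θ_{φ θ φ} + R^φ_{φ φ φ} = (sin(θ)^2) + (0) = sin(θ)^2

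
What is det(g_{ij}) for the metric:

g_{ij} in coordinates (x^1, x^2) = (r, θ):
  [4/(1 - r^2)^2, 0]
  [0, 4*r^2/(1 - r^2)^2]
For a 2×2 metric: det(g) = g_{11}·g_{22} - g_{12}·g_{21}
= (4/(1 - r^2)^2)·(4*r^2/(1 - r^2)^2) - (0)·(0)
= 16*r^2/(1 - r^2)^4 - 0
det(g) = 16*r^2/(1 - r^2)^4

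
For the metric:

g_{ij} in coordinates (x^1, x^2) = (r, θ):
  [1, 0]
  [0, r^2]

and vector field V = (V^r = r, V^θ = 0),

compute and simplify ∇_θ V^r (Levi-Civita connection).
Non-zero Christoffel symbols:
Γ^r_{θ θ} = -r
Γ^θ_{r θ} = 1/r
∇_θ V^r = ∂_θ V^r + Γ^r_{θ j} V^j
  = (0) + (0)(r) + (-r)(0)
  = 0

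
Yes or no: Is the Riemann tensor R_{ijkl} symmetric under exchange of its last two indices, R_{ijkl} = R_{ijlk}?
It is antisymmetric in the last pair: R_{ijkl} = -R_{ijlk}.
No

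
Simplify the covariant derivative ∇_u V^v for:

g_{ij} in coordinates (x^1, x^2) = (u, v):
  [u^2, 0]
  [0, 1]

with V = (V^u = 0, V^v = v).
Non-zero Christoffel symbols:
Γ^u_{u u} = 1/u
∇_u V^v = ∂_u V^v + Γ^v_{u j} V^j
  = (0) + (0)(0) + (0)(v)
  = 0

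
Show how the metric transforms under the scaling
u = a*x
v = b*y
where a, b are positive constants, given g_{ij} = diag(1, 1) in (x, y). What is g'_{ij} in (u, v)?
Invert the transformation: x = u/a, y = v/b
g'_{ij} = (∂x^k/∂x'^i)(∂x^l/∂x'^j) g_{kl}; with g_{kl} = δ_{kl} this is Σ_k (∂x^k/∂x'^i)(∂x^k/∂x'^j).
Jacobian: ∂x/∂u = 1/a, ∂x/∂v = 0, ∂y/∂u = 0, ∂y/∂v = 1/b
g'_{uu} = (1/a)(1/a) + (0)(0) = 1/a^2
g'_{uv} = (1/a)(0) + (0)(1/b) = 0
g'_{vv} = (0)(0) + (1/b)(1/b) = 1/b^2
g'_{ij} = diag(1/a^2, 1/b^2)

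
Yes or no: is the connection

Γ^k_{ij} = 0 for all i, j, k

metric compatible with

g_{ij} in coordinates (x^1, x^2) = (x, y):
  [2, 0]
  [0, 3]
Using ∇_k g_{ij} = ∂_k g_{ij} - Γ^m_{ki} g_{mj} - Γ^m_{kj} g_{im}:
e.g. ∇_x g_{xx} = (0) - (0) - (0) = 0
Every component ∇_k g_{ij} vanishes: the connection is metric compatible.
Yes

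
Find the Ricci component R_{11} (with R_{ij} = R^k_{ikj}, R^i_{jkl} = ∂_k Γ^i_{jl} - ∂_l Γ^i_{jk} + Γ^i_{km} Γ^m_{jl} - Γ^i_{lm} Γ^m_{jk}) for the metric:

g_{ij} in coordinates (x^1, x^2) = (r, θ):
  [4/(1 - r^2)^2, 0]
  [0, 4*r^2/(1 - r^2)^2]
Non-zero Christoffel symbols (Γ^k_{ij} = Γ^k_{ji}):
Γ^r_{r r} = 2*r/(1 - r^2)
Γ^r_{θ θ} = (r^3 + r)/(r^2 - 1)
Γ^θ_{r θ} = (-r^2 - 1)/(r^3 - r)
R^r_{r r r} = 0 (a repeated index in an antisymmetric pair)
R^θ_{r θ r} = ∂_θ Γ^θ_{r r} - ∂_r Γ^θ_{r θ} + Γ^θ_{θ m} Γ^m_{r r} - Γ^θ_{r m} Γ^m_{r θ}
  = (0) - ((r^4 + 4*r^2 - 1)/(r^3 - r)^2) + (2*(r^2 + 1)/(r^2 - 1)^2) - ((r^2 + 1)^2/(r^3 - r)^2) = -4/(r^2 - 1)^2
R_{rr} = R^r_{r r r} + R^θ_{r θ r} = (0) + (-4/(r^2 - 1)^2) = -4/(r^2 - 1)^2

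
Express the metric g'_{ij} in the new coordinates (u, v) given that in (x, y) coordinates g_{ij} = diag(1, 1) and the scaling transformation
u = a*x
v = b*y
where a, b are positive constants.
Invert the transformation: x = u/a, y = v/b
g'_{ij} = (∂x^k/∂x'^i)(∂x^l/∂x'^j) g_{kl}; with g_{kl} = δ_{kl} this is Σ_k (∂x^k/∂x'^i)(∂x^k/∂x'^j).
Jacobian: ∂x/∂u = 1/a, ∂x/∂v = 0, ∂y/∂u = 0, ∂y/∂v = 1/b
g'_{uu} = (1/a)(1/a) + (0)(0) = 1/a^2
g'_{uv} = (1/a)(0) + (0)(1/b) = 0
g'_{vv} = (0)(0) + (1/b)(1/b) = 1/b^2
g'_{ij} = diag(1/a^2, 1/b^2)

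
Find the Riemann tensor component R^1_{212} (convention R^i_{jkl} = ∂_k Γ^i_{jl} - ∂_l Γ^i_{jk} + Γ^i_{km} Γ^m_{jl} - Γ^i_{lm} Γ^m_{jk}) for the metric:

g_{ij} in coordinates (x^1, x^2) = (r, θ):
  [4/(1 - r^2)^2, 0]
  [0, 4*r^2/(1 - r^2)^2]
Non-zero Christoffel symbols (Γ^k_{ij} = Γ^k_{ji}):
Γ^r_{r r} = 2*r/(1 - r^2)
Γ^r_{θ θ} = (r^3 + r)/(r^2 - 1)
Γ^θ_{r θ} = (-r^2 - 1)/(r^3 - r)
R^r_{θ r θ} = ∂_r Γ^r_{θ θ} - ∂_θ Γ^r_{θ r} + Γ^r_{r m} Γ^m_{θ θ} - Γ^r_{θ m} Γ^m_{θ r}
  = ((r^4 - 4*r^2 - 1)/(r^2 - 1)^2) - (0) + (-2*r^2*(r^2 + 1)/(r^2 - 1)^2) - (-(r^2 + 1)^2/(r^2 - 1)^2) = -4*r^2/(r^2 - 1)^2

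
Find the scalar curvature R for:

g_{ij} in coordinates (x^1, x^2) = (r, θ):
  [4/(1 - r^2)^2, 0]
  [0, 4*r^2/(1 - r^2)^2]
Non-zero Christoffel symbols (Γ^k_{ij} = Γ^k_{ji}):
Γ^r_{r r} = 2*r/(1 - r^2)
Γ^r_{θ θ} = (r^3 + r)/(r^2 - 1)
Γ^θ_{r θ} = (-r^2 - 1)/(r^3 - r)
Ricci tensor (R_{ij} = R^k_{ikj}): R_{rr} = -4/(r^2 - 1)^2, R_{rθ} = 0, R_{θθ} = -4*r^2/(r^2 - 1)^2
Inverse metric: g^{rr} = (1 - r^2)^2/4, g^{θθ} = (1 - r^2)^2/(4*r^2)
R = g^{ij} R_{ij} = ((1 - r^2)^2/4)(-4/(r^2 - 1)^2) + ((1 - r^2)^2/(4*r^2))(-4*r^2/(r^2 - 1)^2) = -2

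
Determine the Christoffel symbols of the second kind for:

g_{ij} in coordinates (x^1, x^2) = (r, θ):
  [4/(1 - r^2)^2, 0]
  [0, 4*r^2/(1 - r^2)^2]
Using Γ^k_{ij} = (1/2) g^{km} (∂_i g_{mj} + ∂_j g_{mi} - ∂_m g_{ij}); the metric is diagonal, so only the m = k term contributes.
Non-zero symbols (using the symmetry Γ^k_{ij} = Γ^k_{ji}):
Γ^r_{r r} = (1/2) g^{rr} (∂_r g_{rr} + ∂_r g_{rr} - ∂_r g_{rr}) = (1/2)((1 - r^2)^2/4)((16*r/(1 - r^2)^3) + (16*r/(1 - r^2)^3) - (16*r/(1 - r^2)^3)) = 2*r/(1 - r^2)
Γ^r_{θ θ} = (1/2) g^{rr} (∂_θ g_{rθ} + ∂_θ g_{rθ} - ∂_r g_{θθ}) = (1/2)((1 - r^2)^2/4)((0) + (0) - (-8*(r^3 + r)/(r^2 - 1)^3)) = (r^3 + r)/(r^2 - 1)
Γ^θ_{r θ} = (1/2) g^{θθ} (∂_r g_{θθ} + ∂_θ g_{θr} - ∂_θ g_{rθ}) = (1/2)((1 - r^2)^2/(4*r^2))((-8*(r^3 + r)/(r^2 - 1)^3) + (0) - (0)) = (-r^2 - 1)/(r^3 - r)
All other Christoffel symbols are zero.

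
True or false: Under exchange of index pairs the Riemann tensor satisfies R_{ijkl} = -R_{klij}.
The pair-exchange symmetry has a plus sign: R_{ijkl} = +R_{klij}.
False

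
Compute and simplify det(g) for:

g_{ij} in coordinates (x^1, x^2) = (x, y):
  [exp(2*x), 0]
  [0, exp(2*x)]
For a 2×2 metric: det(g) = g_{11}·g_{22} - g_{12}·g_{21}
= (exp(2*x))·(exp(2*x)) - (0)·(0)
= exp(4*x) - 0
det(g) = exp(4*x)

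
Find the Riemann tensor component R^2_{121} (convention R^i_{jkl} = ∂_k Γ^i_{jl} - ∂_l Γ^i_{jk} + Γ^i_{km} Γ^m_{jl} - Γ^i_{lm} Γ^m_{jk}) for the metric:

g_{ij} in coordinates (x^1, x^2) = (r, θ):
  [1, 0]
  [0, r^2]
Non-zero Christoffel symbols (Γ^k_{ij} = Γ^k_{ji}):
Γ^r_{θ θ} = -r
Γ^θ_{r θ} = 1/r
R^θ_{r θ r} = ∂_θ Γ^θ_{r r} - ∂_r Γ^θ_{r θ} + Γ^θ_{θ m} Γ^m_{r r} - Γ^θ_{r m} Γ^m_{r θ}
  = (0) - (-1/r^2) + (0) - (1/r^2) = 0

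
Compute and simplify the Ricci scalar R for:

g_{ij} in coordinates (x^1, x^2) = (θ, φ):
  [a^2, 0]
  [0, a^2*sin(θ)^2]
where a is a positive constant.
Non-zero Christoffel symbols (Γ^k_{ij} = Γ^k_{ji}):
Γ^θ_{φ φ} = -sin(2*θ)/2
Γ^φ_{θ φ} = 1/tan(θ)
Ricci tensor (R_{ij} = R^k_{ikj}): R_{θθ} = 1, R_{θφ} = 0, R_{φφ} = sin(θ)^2
Inverse metric: g^{θθ} = 1/a^2, g^{φφ} = 1/(a^2*sin(θ)^2)
R = g^{ij} R_{ij} = (1/a^2)(1) + (1/(a^2*sin(θ)^2))(sin(θ)^2) = 2/a^2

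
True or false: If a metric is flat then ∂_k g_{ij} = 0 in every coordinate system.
Flatness means R^i_{jkl} = 0; the components can still vary, e.g. the flat plane in polar coordinates has g_{θθ} = r^2.
False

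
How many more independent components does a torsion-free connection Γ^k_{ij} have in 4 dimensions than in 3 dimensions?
Independent components in n dimensions: n × n(n+1)/2 = n^2(n+1)/2.
4D: 4 × 10 = 40
3D: 3 × 6 = 18
Difference = 40 - 18 = 22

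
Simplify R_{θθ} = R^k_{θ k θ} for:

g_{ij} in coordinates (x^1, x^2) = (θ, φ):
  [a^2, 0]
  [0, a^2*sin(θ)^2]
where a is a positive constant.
Non-zero Christoffel symbols (Γ^k_{ij} = Γ^k_{ji}):
Γ^θ_{φ φ} = -sin(2*θ)/2
Γ^φ_{θ φ} = 1/tan(θ)
R^θ_{θ θ θ} = 0 (a repeated index in an antisymmetric pair)
R^φ_{θ φ θ} = ∂_φ Γ^φ_{θ θ} - ∂_θ Γ^φ_{θ φ} + Γ^φ_{φ m} Γ^m_{θ θ} - Γ^φ_{θ m} Γ^m_{θ φ}
  = (0) - (-1/sin(θ)^2) + (0) - (1/tan(θ)^2) = 1
R_{θθ} = R^θ_{θ θ θ} + R^φ_{θ φ θ} = (0) + (1) = 1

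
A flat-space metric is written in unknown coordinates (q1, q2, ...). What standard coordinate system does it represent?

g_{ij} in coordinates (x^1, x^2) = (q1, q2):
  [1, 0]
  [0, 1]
All components are constant and the metric is the identity, i.e. orthonormal rectilinear coordinates.
Cartesian (2D) coordinates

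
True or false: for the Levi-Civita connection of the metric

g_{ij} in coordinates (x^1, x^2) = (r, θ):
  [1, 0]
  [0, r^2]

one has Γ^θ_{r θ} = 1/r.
Γ^θ_{r θ} = (1/2) g^{θθ} (∂_r g_{θθ} + ∂_θ g_{θr} - ∂_θ g_{rθ}) = (1/2)(1/r^2)((2*r) + (0) - (0)) = 1/r
This equals the proposed value 1/r.
True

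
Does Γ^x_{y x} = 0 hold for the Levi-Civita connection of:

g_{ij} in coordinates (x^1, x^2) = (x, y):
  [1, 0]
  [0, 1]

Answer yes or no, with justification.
Γ^x_{y x} = (1/2) g^{xx} (∂_y g_{xx} + ∂_x g_{xy} - ∂_x g_{yx}) = (1/2)(1)((0) + (0) - (0)) = 0
This equals the proposed value 0.
Yes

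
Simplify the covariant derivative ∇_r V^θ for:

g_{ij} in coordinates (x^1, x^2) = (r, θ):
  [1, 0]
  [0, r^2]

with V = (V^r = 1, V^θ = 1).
Non-zero Christoffel symbols:
Γ^r_{θ θ} = -r
Γ^θ_{r θ} = 1/r
∇_r V^θ = ∂_r V^θ + Γ^θ_{r j} V^j
  = (0) + (0)(1) + (1/r)(1)
  = 1/r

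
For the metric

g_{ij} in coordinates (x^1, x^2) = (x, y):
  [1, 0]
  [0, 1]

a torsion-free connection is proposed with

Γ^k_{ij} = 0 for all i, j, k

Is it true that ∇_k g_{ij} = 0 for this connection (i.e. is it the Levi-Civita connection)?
Using ∇_k g_{ij} = ∂_k g_{ij} - Γ^m_{ki} g_{mj} - Γ^m_{kj} g_{im}:
e.g. ∇_y g_{xy} = (0) - (0) - (0) = 0
Every component ∇_k g_{ij} vanishes: the connection is metric compatible.
Yes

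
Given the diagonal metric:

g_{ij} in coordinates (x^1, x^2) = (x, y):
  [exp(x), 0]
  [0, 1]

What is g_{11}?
With x^1 = x, x^2 = y, g_{11} = g_{xx} is the row-1, column-1 entry of the matrix.
g_{11} = exp(x)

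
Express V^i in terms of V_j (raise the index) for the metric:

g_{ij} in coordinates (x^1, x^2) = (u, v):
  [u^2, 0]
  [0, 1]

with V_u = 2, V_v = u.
Inverse metric (diagonal): g^{uu} = 1/u^2, g^{vv} = 1
V^i = g^{ij} V_j:
V^u = (1/u^2)(2) + (0)(u) = 2/u^2
V^v = (0)(2) + (1)(u) = u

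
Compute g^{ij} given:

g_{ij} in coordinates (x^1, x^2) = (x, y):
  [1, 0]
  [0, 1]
The metric is diagonal, so g^{ij} is diagonal with entries 1/g_{ii}: diag(1, 1).
g^{ij}:
  [1, 0]
  [0, 1]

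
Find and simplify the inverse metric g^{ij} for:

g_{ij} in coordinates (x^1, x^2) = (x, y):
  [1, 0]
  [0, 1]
The metric is diagonal, so g^{ij} is diagonal with entries 1/g_{ii}: diag(1, 1).
g^{ij}:
  [1, 0]
  [0, 1]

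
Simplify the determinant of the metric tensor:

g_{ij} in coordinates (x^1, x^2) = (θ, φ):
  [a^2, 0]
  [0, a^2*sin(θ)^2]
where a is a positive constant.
For a 2×2 metric: det(g) = g_{11}·g_{22} - g_{12}·g_{21}
= (a^2)·(a^2*sin(θ)^2) - (0)·(0)
= a^4*sin(θ)^2 - 0
det(g) = a^4*sin(θ)^2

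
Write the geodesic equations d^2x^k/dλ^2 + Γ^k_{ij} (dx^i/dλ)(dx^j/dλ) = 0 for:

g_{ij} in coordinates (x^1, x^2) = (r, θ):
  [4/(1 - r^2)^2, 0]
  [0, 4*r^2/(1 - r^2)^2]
Geodesic equation: d^2x^k/dλ^2 + Γ^k_{ij} (dx^i/dλ)(dx^j/dλ) = 0.
Non-zero Christoffel symbols:
Γ^r_{r r} = 2*r/(1 - r^2)
Γ^r_{θ θ} = (r^3 + r)/(r^2 - 1)
Γ^θ_{r θ} = (-r^2 - 1)/(r^3 - r)
Substituting (the symmetric pair Γ^k_{ij}, Γ^k_{ji} combines into a factor 2):
d^2r/dλ^2 + (2*r/(1 - r^2)) (dr/dλ)^2 + ((r^3 + r)/(r^2 - 1)) (dθ/dλ)^2 = 0
d^2θ/dλ^2 + ((-2*r^2 - 2)/(r^3 - r)) (dr/dλ)(dθ/dλ) = 0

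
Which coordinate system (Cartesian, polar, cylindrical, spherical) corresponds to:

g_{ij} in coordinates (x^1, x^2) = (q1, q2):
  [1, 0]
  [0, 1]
All components are constant and the metric is the identity, i.e. orthonormal rectilinear coordinates.
Cartesian (2D) coordinates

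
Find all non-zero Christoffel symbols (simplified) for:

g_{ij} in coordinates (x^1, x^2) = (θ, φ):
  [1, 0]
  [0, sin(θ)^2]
Using Γ^k_{ij} = (1/2) g^{km} (∂_i g_{mj} + ∂_j g_{mi} - ∂_m g_{ij}); the metric is diagonal, so only the m = k term contributes.
Non-zero symbols (using the symmetry Γ^k_{ij} = Γ^k_{ji}):
Γ^θ_{φ φ} = (1/2) g^{θθ} (∂_φ g_{θφ} + ∂_φ g_{θφ} - ∂_θ g_{φφ}) = (1/2)(1)((0) + (0) - (sin(2*θ))) = -sin(2*θ)/2
Γ^φ_{θ φ} = (1/2) g^{φφ} (∂_θ g_{φφ} + ∂_φ g_{φθ} - ∂_φ g_{θφ}) = (1/2)(1/sin(θ)^2)((sin(2*θ)) + (0) - (0)) = 1/tan(θ)
All other Christoffel symbols are zero.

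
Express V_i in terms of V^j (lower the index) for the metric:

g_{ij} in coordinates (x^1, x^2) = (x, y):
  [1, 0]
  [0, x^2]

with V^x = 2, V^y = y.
V_i = g_{ij} V^j:
V_x = (1)(2) + (0)(y) = 2
V_y = (0)(2) + (x^2)(y) = x^2*y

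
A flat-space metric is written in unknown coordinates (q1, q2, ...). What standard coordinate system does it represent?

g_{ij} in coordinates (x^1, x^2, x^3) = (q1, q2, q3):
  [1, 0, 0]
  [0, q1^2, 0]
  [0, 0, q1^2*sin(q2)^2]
The line element ds^2 = dq1^2 + q1^2 dq2^2 + q1^2 sin(q2)^2 dq3^2 is dr^2 + r^2 dθ^2 + r^2 sin(θ)^2 dφ^2 with q1 = r, q2 = θ, q3 = φ.
spherical coordinates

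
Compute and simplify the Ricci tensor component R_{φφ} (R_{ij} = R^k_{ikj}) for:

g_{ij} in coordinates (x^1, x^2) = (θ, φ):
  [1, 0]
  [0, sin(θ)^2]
Non-zero Christoffel symbols (Γ^k_{ij} = Γ^k_{ji}):
Γ^θ_{φ φ} = -sin(2*θ)/2
Γ^φ_{θ φ} = 1/tan(θ)
R^θ_{φ θ φ} = ∂_θ Γ^θ_{φ φ} - ∂_φ Γ^θ_{φ θ} + Γ^θ_{θ m} Γ^m_{φ φ} - Γ^θ_{φ m} Γ^m_{φ θ}
  = (-cos(2*θ)) - (0) + (0) - (-cos(θ)^2) = sin(θ)^2
R^φ_{φ φ φ} = 0 (a repeated index in an antisymmetric pair)
R_{φφ} = R^θ_{φ θ φ} + R^φ_{φ φ φ} = (sin(θ)^2) + (0) = sin(θ)^2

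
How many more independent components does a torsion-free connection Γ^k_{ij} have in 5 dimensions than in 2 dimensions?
Independent components in n dimensions: n × n(n+1)/2 = n^2(n+1)/2.
5D: 5 × 15 = 75
2D: 2 × 3 = 6
Difference = 75 - 6 = 69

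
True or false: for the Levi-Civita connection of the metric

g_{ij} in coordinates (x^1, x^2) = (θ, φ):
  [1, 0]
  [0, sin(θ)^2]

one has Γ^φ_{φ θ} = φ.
Γ^φ_{φ θ} = (1/2) g^{φφ} (∂_φ g_{φθ} + ∂_θ g_{φφ} - ∂_φ g_{φθ}) = (1/2)(1/sin(θ)^2)((0) + (sin(2*θ)) - (0)) = 1/tan(θ)
This differs from the proposed value φ.
False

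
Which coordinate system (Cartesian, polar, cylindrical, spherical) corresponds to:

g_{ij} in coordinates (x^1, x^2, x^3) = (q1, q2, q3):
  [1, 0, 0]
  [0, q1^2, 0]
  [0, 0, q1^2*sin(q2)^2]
The line element ds^2 = dq1^2 + q1^2 dq2^2 + q1^2 sin(q2)^2 dq3^2 is dr^2 + r^2 dθ^2 + r^2 sin(θ)^2 dφ^2 with q1 = r, q2 = θ, q3 = φ.
spherical coordinates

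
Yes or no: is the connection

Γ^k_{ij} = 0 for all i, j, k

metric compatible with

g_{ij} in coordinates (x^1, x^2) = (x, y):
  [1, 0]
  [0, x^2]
Using ∇_k g_{ij} = ∂_k g_{ij} - Γ^m_{ki} g_{mj} - Γ^m_{kj} g_{im}:
∇_x g_{yy} = (2*x) - (0) - (0) = 2*x ≠ 0
So the connection is not metric compatible (it is not the Levi-Civita connection).
No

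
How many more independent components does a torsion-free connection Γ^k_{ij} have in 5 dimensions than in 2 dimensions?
Independent components in n dimensions: n × n(n+1)/2 = n^2(n+1)/2.
5D: 5 × 15 = 75
2D: 2 × 3 = 6
Difference = 75 - 6 = 69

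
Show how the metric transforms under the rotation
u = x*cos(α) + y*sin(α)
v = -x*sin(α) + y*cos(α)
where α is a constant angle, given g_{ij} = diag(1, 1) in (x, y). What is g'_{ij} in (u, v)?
Invert the transformation: x = u*cos(α) - v*sin(α), y = u*sin(α) + v*cos(α)
g'_{ij} = (∂x^k/∂x'^i)(∂x^l/∂x'^j) g_{kl}; with g_{kl} = δ_{kl} this is Σ_k (∂x^k/∂x'^i)(∂x^k/∂x'^j).
Jacobian: ∂x/∂u = cos(α), ∂x/∂v = -sin(α), ∂y/∂u = sin(α), ∂y/∂v = cos(α)
g'_{uu} = (cos(α))(cos(α)) + (sin(α))(sin(α)) = 1
g'_{uv} = (cos(α))(-sin(α)) + (sin(α))(cos(α)) = 0
g'_{vv} = (-sin(α))(-sin(α)) + (cos(α))(cos(α)) = 1
g'_{ij} = diag(1, 1)
The Euclidean metric is invariant under rotations.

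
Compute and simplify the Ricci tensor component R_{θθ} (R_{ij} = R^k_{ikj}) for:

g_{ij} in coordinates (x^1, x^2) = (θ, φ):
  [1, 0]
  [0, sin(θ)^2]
Non-zero Christoffel symbols (Γ^k_{ij} = Γ^k_{ji}):
Γ^θ_{φ φ} = -sin(2*θ)/2
Γ^φ_{θ φ} = 1/tan(θ)
R^θ_{θ θ θ} = 0 (a repeated index in an antisymmetric pair)
R^φ_{θ φ θ} = ∂_φ Γ^φ_{θ θ} - ∂_θ Γ^φ_{θ φ} + Γ^φ_{φ m} Γ^m_{θ θ} - Γ^φ_{θ m} Γ^m_{θ φ}
  = (0) - (-1/sin(θ)^2) + (0) - (1/tan(θ)^2) = 1
R_{θθ} = R^θ_{θ θ θ} + R^φ_{θ φ θ} = (0) + (1) = 1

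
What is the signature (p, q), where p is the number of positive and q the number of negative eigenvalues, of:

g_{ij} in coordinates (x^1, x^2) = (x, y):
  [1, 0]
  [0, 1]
The metric is diagonal, so its eigenvalues are the diagonal entries: 1, 1 (at a generic point, where coordinate-dependent entries are positive).
2 positive, 0 negative.
(2, 0) - Riemannian (positive definite)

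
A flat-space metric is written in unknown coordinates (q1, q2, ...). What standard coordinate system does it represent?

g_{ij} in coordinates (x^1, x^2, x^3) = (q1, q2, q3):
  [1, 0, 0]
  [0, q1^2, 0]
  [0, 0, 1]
The line element ds^2 = dq1^2 + q1^2 dq2^2 + dq3^2 is dr^2 + r^2 dθ^2 + dz^2 with q1 = r, q2 = θ, q3 = z.
cylindrical coordinates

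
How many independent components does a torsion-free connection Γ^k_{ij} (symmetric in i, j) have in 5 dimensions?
Γ^k_{ij} has n choices for the upper index and n(n+1)/2 independent symmetric lower index pairs.
Total = 5 × 5×6/2 = 5 × 15 = 75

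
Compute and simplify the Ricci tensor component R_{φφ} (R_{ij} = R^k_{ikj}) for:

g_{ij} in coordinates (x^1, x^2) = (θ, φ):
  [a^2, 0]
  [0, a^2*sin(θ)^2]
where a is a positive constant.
Non-zero Christoffel symbols (Γ^k_{ij} = Γ^k_{ji}):
Γ^θ_{φ φ} = -sin(2*θ)/2
Γ^φ_{θ φ} = 1/tan(θ)
R^θ_{φ θ φ} = ∂_θ Γ^θ_{φ φ} - ∂_φ Γ^θ_{φ θ} + Γ^θ_{θ m} Γ^m_{φ φ} - Γ^θ_{φ m} Γ^m_{φ θ}
  = (-cos(2*θ)) - (0) + (0) - (-cos(θ)^2) = sin(θ)^2
R^φ_{φ φ φ} = 0 (a repeated index in an antisymmetric pair)
R_{φφ} = R^θ_{φ θ φ} + R^φ_{φ φ φ} = (sin(θ)^2) + (0) = sin(θ)^2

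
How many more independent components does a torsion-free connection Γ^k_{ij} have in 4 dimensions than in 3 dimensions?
Independent components in n dimensions: n × n(n+1)/2 = n^2(n+1)/2.
4D: 4 × 10 = 40
3D: 3 × 6 = 18
Difference = 40 - 18 = 22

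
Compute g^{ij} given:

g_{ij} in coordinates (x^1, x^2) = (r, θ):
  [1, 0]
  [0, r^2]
The metric is diagonal, so g^{ij} is diagonal with entries 1/g_{ii}: diag(1, 1/(r^2)).
g^{ij}:
  [1, 0]
  [0, 1/r^2]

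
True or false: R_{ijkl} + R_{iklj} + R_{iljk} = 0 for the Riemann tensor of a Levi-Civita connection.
This is the first (algebraic) Bianchi identity.
True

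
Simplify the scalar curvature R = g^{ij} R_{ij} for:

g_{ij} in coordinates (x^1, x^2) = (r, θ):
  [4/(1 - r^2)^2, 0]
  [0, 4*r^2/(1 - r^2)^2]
Non-zero Christoffel symbols (Γ^k_{ij} = Γ^k_{ji}):
Γ^r_{r r} = 2*r/(1 - r^2)
Γ^r_{θ θ} = (r^3 + r)/(r^2 - 1)
Γ^θ_{r θ} = (-r^2 - 1)/(r^3 - r)
Ricci tensor (R_{ij} = R^k_{ikj}): R_{rr} = -4/(r^2 - 1)^2, R_{rθ} = 0, R_{θθ} = -4*r^2/(r^2 - 1)^2
Inverse metric: g^{rr} = (1 - r^2)^2/4, g^{θθ} = (1 - r^2)^2/(4*r^2)
R = g^{ij} R_{ij} = ((1 - r^2)^2/4)(-4/(r^2 - 1)^2) + ((1 - r^2)^2/(4*r^2))(-4*r^2/(r^2 - 1)^2) = -2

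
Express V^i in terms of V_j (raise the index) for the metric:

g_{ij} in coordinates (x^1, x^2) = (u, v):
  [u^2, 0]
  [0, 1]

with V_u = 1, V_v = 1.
Inverse metric (diagonal): g^{uu} = 1/u^2, g^{vv} = 1
V^i = g^{ij} V_j:
V^u = (1/u^2)(1) + (0)(1) = 1/u^2
V^v = (0)(1) + (1)(1) = 1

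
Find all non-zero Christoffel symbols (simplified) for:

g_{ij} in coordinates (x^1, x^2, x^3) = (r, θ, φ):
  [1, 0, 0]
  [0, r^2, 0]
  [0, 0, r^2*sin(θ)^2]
Using Γ^k_{ij} = (1/2) g^{km} (∂_i g_{mj} + ∂_j g_{mi} - ∂_m g_{ij}); the metric is diagonal, so only the m = k term contributes.
Non-zero symbols (using the symmetry Γ^k_{ij} = Γ^k_{ji}):
Γ^r_{θ θ} = (1/2) g^{rr} (∂_θ g_{rθ} + ∂_θ g_{rθ} - ∂_r g_{θθ}) = (1/2)(1)((0) + (0) - (2*r)) = -r
Γ^r_{φ φ} = (1/2) g^{rr} (∂_φ g_{rφ} + ∂_φ g_{rφ} - ∂_r g_{φφ}) = (1/2)(1)((0) + (0) - (2*r*sin(θ)^2)) = -r*sin(θ)^2
Γ^θ_{r θ} = (1/2) g^{θθ} (∂_r g_{θθ} + ∂_θ g_{θr} - ∂_θ g_{rθ}) = (1/2)(1/r^2)((2*r) + (0) - (0)) = 1/r
Γ^θ_{φ φ} = (1/2) g^{θθ} (∂_φ g_{θφ} + ∂_φ g_{θφ} - ∂_θ g_{φφ}) = (1/2)(1/r^2)((0) + (0) - (r^2*sin(2*θ))) = -sin(2*θ)/2
Γ^φ_{r φ} = (1/2) g^{φφ} (∂_r g_{φφ} + ∂_φ g_{φr} - ∂_φ g_{rφ}) = (1/2)(1/(r^2*sin(θ)^2))((2*r*sin(θ)^2) + (0) - (0)) = 1/r
Γ^φ_{θ φ} = (1/2) g^{φφ} (∂_θ g_{φφ} + ∂_φ g_{φθ} - ∂_φ g_{θφ}) = (1/2)(1/(r^2*sin(θ)^2))((r^2*sin(2*θ)) + (0) - (0)) = 1/tan(θ)
All other Christoffel symbols are zero.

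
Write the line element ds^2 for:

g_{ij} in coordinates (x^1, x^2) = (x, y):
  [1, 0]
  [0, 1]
ds^2 = g_{ij} dx^i dx^j; only the non-zero components contribute.
ds^2 = dx^2 + dy^2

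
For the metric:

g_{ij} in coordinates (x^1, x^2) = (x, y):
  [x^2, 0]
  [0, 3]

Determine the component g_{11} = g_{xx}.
With x^1 = x, x^2 = y, g_{11} = g_{xx} is the row-1, column-1 entry of the matrix.
g_{11} = x^2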